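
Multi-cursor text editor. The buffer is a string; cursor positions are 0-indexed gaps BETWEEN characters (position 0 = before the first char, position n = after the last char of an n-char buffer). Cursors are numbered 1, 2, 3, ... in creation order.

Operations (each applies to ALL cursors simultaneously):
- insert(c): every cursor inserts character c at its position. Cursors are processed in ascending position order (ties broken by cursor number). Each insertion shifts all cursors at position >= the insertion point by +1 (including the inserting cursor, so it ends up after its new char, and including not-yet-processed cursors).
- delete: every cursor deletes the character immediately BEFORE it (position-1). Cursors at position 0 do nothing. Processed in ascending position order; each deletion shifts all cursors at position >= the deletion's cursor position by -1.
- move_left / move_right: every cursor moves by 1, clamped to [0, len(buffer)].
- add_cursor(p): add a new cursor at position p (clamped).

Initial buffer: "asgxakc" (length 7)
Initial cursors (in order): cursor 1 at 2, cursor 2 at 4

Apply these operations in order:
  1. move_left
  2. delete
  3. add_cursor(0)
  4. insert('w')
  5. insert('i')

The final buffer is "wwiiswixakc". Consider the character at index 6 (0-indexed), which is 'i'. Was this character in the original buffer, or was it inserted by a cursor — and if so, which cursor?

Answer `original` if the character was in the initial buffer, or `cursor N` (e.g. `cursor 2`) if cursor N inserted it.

Answer: cursor 2

Derivation:
After op 1 (move_left): buffer="asgxakc" (len 7), cursors c1@1 c2@3, authorship .......
After op 2 (delete): buffer="sxakc" (len 5), cursors c1@0 c2@1, authorship .....
After op 3 (add_cursor(0)): buffer="sxakc" (len 5), cursors c1@0 c3@0 c2@1, authorship .....
After op 4 (insert('w')): buffer="wwswxakc" (len 8), cursors c1@2 c3@2 c2@4, authorship 13.2....
After op 5 (insert('i')): buffer="wwiiswixakc" (len 11), cursors c1@4 c3@4 c2@7, authorship 1313.22....
Authorship (.=original, N=cursor N): 1 3 1 3 . 2 2 . . . .
Index 6: author = 2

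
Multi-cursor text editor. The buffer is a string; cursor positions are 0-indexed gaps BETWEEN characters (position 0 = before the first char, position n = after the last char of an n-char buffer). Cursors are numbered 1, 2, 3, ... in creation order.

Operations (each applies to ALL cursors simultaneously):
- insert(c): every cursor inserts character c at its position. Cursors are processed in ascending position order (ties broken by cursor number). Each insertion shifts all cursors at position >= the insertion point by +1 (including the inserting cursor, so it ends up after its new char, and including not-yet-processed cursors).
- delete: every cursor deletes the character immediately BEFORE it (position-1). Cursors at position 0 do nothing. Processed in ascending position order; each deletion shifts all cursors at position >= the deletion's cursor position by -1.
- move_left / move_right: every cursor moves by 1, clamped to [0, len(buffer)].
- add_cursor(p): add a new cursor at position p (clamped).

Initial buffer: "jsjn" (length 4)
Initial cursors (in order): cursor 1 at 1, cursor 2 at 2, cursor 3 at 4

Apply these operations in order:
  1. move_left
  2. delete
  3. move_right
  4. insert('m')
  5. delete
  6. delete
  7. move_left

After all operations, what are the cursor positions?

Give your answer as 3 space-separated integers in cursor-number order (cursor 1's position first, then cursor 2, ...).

After op 1 (move_left): buffer="jsjn" (len 4), cursors c1@0 c2@1 c3@3, authorship ....
After op 2 (delete): buffer="sn" (len 2), cursors c1@0 c2@0 c3@1, authorship ..
After op 3 (move_right): buffer="sn" (len 2), cursors c1@1 c2@1 c3@2, authorship ..
After op 4 (insert('m')): buffer="smmnm" (len 5), cursors c1@3 c2@3 c3@5, authorship .12.3
After op 5 (delete): buffer="sn" (len 2), cursors c1@1 c2@1 c3@2, authorship ..
After op 6 (delete): buffer="" (len 0), cursors c1@0 c2@0 c3@0, authorship 
After op 7 (move_left): buffer="" (len 0), cursors c1@0 c2@0 c3@0, authorship 

Answer: 0 0 0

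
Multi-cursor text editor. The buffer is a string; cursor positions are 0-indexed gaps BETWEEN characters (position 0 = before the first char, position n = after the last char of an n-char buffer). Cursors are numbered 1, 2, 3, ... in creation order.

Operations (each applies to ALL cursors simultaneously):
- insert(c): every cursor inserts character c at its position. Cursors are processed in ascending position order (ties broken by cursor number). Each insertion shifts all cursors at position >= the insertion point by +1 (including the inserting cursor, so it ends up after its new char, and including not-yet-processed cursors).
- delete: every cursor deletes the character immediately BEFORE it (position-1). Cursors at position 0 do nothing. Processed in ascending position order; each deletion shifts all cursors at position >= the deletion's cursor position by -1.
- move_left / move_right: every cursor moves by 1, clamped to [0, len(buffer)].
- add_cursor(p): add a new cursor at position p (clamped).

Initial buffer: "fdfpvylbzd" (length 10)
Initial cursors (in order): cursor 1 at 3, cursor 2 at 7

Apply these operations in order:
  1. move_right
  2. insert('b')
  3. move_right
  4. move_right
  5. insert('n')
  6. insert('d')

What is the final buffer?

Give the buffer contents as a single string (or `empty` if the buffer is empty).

Answer: fdfpbvyndlbbzdnd

Derivation:
After op 1 (move_right): buffer="fdfpvylbzd" (len 10), cursors c1@4 c2@8, authorship ..........
After op 2 (insert('b')): buffer="fdfpbvylbbzd" (len 12), cursors c1@5 c2@10, authorship ....1....2..
After op 3 (move_right): buffer="fdfpbvylbbzd" (len 12), cursors c1@6 c2@11, authorship ....1....2..
After op 4 (move_right): buffer="fdfpbvylbbzd" (len 12), cursors c1@7 c2@12, authorship ....1....2..
After op 5 (insert('n')): buffer="fdfpbvynlbbzdn" (len 14), cursors c1@8 c2@14, authorship ....1..1..2..2
After op 6 (insert('d')): buffer="fdfpbvyndlbbzdnd" (len 16), cursors c1@9 c2@16, authorship ....1..11..2..22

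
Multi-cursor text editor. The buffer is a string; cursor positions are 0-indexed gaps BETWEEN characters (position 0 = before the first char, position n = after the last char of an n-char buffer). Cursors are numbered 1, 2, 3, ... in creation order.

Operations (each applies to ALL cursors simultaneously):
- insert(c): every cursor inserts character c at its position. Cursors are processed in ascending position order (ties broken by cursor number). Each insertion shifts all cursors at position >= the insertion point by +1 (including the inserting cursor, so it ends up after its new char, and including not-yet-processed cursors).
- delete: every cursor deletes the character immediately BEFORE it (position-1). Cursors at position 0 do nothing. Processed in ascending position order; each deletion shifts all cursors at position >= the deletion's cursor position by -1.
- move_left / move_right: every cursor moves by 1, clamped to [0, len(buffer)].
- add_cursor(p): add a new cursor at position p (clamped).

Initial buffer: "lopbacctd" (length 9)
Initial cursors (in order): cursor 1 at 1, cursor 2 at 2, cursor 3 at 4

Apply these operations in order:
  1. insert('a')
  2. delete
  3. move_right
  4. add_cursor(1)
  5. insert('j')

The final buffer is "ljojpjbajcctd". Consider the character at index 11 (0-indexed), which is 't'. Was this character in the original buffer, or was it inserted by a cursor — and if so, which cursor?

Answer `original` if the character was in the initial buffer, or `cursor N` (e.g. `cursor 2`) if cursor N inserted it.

Answer: original

Derivation:
After op 1 (insert('a')): buffer="laoapbaacctd" (len 12), cursors c1@2 c2@4 c3@7, authorship .1.2..3.....
After op 2 (delete): buffer="lopbacctd" (len 9), cursors c1@1 c2@2 c3@4, authorship .........
After op 3 (move_right): buffer="lopbacctd" (len 9), cursors c1@2 c2@3 c3@5, authorship .........
After op 4 (add_cursor(1)): buffer="lopbacctd" (len 9), cursors c4@1 c1@2 c2@3 c3@5, authorship .........
After op 5 (insert('j')): buffer="ljojpjbajcctd" (len 13), cursors c4@2 c1@4 c2@6 c3@9, authorship .4.1.2..3....
Authorship (.=original, N=cursor N): . 4 . 1 . 2 . . 3 . . . .
Index 11: author = original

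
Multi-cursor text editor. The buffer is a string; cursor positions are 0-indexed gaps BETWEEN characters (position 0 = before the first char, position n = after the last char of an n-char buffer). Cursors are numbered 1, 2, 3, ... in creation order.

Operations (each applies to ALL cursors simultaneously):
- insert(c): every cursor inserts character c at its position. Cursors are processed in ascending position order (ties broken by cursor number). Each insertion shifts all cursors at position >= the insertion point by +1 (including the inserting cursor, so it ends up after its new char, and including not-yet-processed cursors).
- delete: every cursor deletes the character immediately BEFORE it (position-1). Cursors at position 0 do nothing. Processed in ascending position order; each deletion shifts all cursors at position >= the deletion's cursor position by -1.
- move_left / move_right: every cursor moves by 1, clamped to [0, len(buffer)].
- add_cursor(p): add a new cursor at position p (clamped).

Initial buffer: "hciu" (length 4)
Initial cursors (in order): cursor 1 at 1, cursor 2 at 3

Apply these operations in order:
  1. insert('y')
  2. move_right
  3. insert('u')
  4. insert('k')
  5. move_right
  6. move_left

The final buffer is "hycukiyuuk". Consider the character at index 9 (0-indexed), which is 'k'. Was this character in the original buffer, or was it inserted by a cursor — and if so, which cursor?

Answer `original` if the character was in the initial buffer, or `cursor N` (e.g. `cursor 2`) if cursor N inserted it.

Answer: cursor 2

Derivation:
After op 1 (insert('y')): buffer="hyciyu" (len 6), cursors c1@2 c2@5, authorship .1..2.
After op 2 (move_right): buffer="hyciyu" (len 6), cursors c1@3 c2@6, authorship .1..2.
After op 3 (insert('u')): buffer="hycuiyuu" (len 8), cursors c1@4 c2@8, authorship .1.1.2.2
After op 4 (insert('k')): buffer="hycukiyuuk" (len 10), cursors c1@5 c2@10, authorship .1.11.2.22
After op 5 (move_right): buffer="hycukiyuuk" (len 10), cursors c1@6 c2@10, authorship .1.11.2.22
After op 6 (move_left): buffer="hycukiyuuk" (len 10), cursors c1@5 c2@9, authorship .1.11.2.22
Authorship (.=original, N=cursor N): . 1 . 1 1 . 2 . 2 2
Index 9: author = 2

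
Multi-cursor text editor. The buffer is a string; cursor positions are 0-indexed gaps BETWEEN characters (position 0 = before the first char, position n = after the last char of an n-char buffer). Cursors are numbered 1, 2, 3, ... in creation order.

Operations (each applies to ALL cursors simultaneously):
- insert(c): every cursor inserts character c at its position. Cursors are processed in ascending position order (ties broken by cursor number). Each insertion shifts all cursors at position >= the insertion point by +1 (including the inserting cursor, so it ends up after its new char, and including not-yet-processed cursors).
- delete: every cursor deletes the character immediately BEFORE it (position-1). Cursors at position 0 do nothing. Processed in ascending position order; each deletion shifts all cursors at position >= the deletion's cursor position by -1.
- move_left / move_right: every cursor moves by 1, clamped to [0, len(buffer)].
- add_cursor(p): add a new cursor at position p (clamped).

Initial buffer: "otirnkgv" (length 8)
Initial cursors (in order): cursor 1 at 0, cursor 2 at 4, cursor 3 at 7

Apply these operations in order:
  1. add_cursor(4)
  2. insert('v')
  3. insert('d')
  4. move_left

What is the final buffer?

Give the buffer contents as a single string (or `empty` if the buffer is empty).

Answer: vdotirvvddnkgvdv

Derivation:
After op 1 (add_cursor(4)): buffer="otirnkgv" (len 8), cursors c1@0 c2@4 c4@4 c3@7, authorship ........
After op 2 (insert('v')): buffer="votirvvnkgvv" (len 12), cursors c1@1 c2@7 c4@7 c3@11, authorship 1....24...3.
After op 3 (insert('d')): buffer="vdotirvvddnkgvdv" (len 16), cursors c1@2 c2@10 c4@10 c3@15, authorship 11....2424...33.
After op 4 (move_left): buffer="vdotirvvddnkgvdv" (len 16), cursors c1@1 c2@9 c4@9 c3@14, authorship 11....2424...33.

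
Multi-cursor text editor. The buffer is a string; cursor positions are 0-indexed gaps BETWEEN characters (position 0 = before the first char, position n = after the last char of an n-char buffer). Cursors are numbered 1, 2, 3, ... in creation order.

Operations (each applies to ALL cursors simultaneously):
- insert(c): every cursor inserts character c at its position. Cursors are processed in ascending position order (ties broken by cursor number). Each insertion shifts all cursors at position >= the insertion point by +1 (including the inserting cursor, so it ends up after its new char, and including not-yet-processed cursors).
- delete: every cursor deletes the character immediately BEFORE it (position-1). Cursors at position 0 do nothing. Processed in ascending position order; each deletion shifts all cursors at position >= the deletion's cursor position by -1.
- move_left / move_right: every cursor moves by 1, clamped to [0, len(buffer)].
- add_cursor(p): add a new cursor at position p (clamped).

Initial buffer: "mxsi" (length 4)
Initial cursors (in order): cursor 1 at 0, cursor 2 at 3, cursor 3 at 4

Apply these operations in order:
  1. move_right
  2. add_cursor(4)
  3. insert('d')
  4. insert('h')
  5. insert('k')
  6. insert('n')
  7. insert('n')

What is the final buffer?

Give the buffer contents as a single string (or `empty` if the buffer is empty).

Answer: mdhknnxsidddhhhkkknnnnnn

Derivation:
After op 1 (move_right): buffer="mxsi" (len 4), cursors c1@1 c2@4 c3@4, authorship ....
After op 2 (add_cursor(4)): buffer="mxsi" (len 4), cursors c1@1 c2@4 c3@4 c4@4, authorship ....
After op 3 (insert('d')): buffer="mdxsiddd" (len 8), cursors c1@2 c2@8 c3@8 c4@8, authorship .1...234
After op 4 (insert('h')): buffer="mdhxsidddhhh" (len 12), cursors c1@3 c2@12 c3@12 c4@12, authorship .11...234234
After op 5 (insert('k')): buffer="mdhkxsidddhhhkkk" (len 16), cursors c1@4 c2@16 c3@16 c4@16, authorship .111...234234234
After op 6 (insert('n')): buffer="mdhknxsidddhhhkkknnn" (len 20), cursors c1@5 c2@20 c3@20 c4@20, authorship .1111...234234234234
After op 7 (insert('n')): buffer="mdhknnxsidddhhhkkknnnnnn" (len 24), cursors c1@6 c2@24 c3@24 c4@24, authorship .11111...234234234234234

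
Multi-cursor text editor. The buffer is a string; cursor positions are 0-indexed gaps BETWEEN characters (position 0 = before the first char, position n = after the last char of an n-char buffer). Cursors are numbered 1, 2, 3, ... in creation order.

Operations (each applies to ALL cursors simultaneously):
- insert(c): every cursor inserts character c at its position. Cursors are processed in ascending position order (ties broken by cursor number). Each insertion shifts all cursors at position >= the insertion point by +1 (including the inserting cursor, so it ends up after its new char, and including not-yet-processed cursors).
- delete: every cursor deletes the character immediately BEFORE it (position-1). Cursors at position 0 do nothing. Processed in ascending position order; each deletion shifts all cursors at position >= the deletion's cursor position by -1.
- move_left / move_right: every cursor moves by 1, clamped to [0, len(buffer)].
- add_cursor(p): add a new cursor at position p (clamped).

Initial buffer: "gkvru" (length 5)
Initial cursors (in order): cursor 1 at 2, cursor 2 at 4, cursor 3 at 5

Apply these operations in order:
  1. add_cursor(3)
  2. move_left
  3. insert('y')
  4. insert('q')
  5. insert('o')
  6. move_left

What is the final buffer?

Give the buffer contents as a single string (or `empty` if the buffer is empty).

After op 1 (add_cursor(3)): buffer="gkvru" (len 5), cursors c1@2 c4@3 c2@4 c3@5, authorship .....
After op 2 (move_left): buffer="gkvru" (len 5), cursors c1@1 c4@2 c2@3 c3@4, authorship .....
After op 3 (insert('y')): buffer="gykyvyryu" (len 9), cursors c1@2 c4@4 c2@6 c3@8, authorship .1.4.2.3.
After op 4 (insert('q')): buffer="gyqkyqvyqryqu" (len 13), cursors c1@3 c4@6 c2@9 c3@12, authorship .11.44.22.33.
After op 5 (insert('o')): buffer="gyqokyqovyqoryqou" (len 17), cursors c1@4 c4@8 c2@12 c3@16, authorship .111.444.222.333.
After op 6 (move_left): buffer="gyqokyqovyqoryqou" (len 17), cursors c1@3 c4@7 c2@11 c3@15, authorship .111.444.222.333.

Answer: gyqokyqovyqoryqou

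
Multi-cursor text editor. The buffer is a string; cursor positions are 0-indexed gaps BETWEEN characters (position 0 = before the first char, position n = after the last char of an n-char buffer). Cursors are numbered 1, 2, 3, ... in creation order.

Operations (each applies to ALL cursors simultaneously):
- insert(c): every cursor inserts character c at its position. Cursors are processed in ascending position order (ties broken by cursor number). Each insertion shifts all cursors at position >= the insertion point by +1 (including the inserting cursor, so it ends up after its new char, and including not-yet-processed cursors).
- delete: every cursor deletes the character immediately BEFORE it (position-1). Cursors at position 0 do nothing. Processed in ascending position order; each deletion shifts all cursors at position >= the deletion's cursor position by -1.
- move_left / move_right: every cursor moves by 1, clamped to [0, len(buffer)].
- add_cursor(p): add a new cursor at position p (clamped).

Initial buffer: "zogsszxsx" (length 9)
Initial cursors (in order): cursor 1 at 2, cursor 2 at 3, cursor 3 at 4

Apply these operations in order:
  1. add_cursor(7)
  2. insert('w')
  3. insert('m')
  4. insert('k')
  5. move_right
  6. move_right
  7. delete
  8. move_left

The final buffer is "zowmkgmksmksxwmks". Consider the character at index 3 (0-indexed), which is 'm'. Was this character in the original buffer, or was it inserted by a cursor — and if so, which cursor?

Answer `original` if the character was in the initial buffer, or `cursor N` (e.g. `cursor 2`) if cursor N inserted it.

Answer: cursor 1

Derivation:
After op 1 (add_cursor(7)): buffer="zogsszxsx" (len 9), cursors c1@2 c2@3 c3@4 c4@7, authorship .........
After op 2 (insert('w')): buffer="zowgwswszxwsx" (len 13), cursors c1@3 c2@5 c3@7 c4@11, authorship ..1.2.3...4..
After op 3 (insert('m')): buffer="zowmgwmswmszxwmsx" (len 17), cursors c1@4 c2@7 c3@10 c4@15, authorship ..11.22.33...44..
After op 4 (insert('k')): buffer="zowmkgwmkswmkszxwmksx" (len 21), cursors c1@5 c2@9 c3@13 c4@19, authorship ..111.222.333...444..
After op 5 (move_right): buffer="zowmkgwmkswmkszxwmksx" (len 21), cursors c1@6 c2@10 c3@14 c4@20, authorship ..111.222.333...444..
After op 6 (move_right): buffer="zowmkgwmkswmkszxwmksx" (len 21), cursors c1@7 c2@11 c3@15 c4@21, authorship ..111.222.333...444..
After op 7 (delete): buffer="zowmkgmksmksxwmks" (len 17), cursors c1@6 c2@9 c3@12 c4@17, authorship ..111.22.33..444.
After op 8 (move_left): buffer="zowmkgmksmksxwmks" (len 17), cursors c1@5 c2@8 c3@11 c4@16, authorship ..111.22.33..444.
Authorship (.=original, N=cursor N): . . 1 1 1 . 2 2 . 3 3 . . 4 4 4 .
Index 3: author = 1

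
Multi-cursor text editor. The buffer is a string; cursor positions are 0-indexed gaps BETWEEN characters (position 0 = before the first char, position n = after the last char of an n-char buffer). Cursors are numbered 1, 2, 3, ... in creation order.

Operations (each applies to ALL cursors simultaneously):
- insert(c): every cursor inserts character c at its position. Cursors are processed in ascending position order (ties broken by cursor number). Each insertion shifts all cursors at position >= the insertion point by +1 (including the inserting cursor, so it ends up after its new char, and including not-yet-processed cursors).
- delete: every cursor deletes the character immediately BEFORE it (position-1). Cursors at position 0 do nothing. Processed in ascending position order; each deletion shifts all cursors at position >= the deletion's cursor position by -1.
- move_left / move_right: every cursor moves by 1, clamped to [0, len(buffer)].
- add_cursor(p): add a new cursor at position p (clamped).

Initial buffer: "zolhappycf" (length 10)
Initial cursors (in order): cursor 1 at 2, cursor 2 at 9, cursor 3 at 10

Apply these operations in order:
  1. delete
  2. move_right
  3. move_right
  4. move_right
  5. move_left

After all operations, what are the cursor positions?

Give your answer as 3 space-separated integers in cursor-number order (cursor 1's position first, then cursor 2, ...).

After op 1 (delete): buffer="zlhappy" (len 7), cursors c1@1 c2@7 c3@7, authorship .......
After op 2 (move_right): buffer="zlhappy" (len 7), cursors c1@2 c2@7 c3@7, authorship .......
After op 3 (move_right): buffer="zlhappy" (len 7), cursors c1@3 c2@7 c3@7, authorship .......
After op 4 (move_right): buffer="zlhappy" (len 7), cursors c1@4 c2@7 c3@7, authorship .......
After op 5 (move_left): buffer="zlhappy" (len 7), cursors c1@3 c2@6 c3@6, authorship .......

Answer: 3 6 6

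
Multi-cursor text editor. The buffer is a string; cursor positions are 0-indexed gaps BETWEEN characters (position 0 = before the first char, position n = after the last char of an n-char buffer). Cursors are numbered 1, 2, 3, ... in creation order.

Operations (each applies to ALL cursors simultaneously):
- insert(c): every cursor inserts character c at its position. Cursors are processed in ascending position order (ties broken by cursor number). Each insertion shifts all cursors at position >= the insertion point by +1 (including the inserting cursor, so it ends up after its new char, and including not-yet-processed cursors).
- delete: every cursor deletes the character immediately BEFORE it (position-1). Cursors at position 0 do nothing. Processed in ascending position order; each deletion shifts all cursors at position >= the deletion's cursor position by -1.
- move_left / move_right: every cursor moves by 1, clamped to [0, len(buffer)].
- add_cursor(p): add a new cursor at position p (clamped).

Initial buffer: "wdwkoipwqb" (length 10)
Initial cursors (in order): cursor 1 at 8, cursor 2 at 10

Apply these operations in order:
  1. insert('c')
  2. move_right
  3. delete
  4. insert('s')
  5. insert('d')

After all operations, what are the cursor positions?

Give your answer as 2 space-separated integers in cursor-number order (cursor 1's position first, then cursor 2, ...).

After op 1 (insert('c')): buffer="wdwkoipwcqbc" (len 12), cursors c1@9 c2@12, authorship ........1..2
After op 2 (move_right): buffer="wdwkoipwcqbc" (len 12), cursors c1@10 c2@12, authorship ........1..2
After op 3 (delete): buffer="wdwkoipwcb" (len 10), cursors c1@9 c2@10, authorship ........1.
After op 4 (insert('s')): buffer="wdwkoipwcsbs" (len 12), cursors c1@10 c2@12, authorship ........11.2
After op 5 (insert('d')): buffer="wdwkoipwcsdbsd" (len 14), cursors c1@11 c2@14, authorship ........111.22

Answer: 11 14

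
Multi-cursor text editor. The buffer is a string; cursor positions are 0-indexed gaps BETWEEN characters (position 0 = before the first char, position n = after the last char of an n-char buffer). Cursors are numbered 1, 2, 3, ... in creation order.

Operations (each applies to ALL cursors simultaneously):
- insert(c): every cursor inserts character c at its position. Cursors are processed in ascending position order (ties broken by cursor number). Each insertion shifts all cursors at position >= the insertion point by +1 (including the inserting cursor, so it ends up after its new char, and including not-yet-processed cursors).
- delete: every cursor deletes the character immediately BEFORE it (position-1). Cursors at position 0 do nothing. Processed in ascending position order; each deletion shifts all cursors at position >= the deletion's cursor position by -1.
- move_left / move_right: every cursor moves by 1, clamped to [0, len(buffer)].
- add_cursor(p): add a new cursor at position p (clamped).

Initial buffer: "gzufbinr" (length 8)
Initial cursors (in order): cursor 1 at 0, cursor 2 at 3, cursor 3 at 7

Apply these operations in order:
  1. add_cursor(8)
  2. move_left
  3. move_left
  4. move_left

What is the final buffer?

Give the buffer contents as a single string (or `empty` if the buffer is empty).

Answer: gzufbinr

Derivation:
After op 1 (add_cursor(8)): buffer="gzufbinr" (len 8), cursors c1@0 c2@3 c3@7 c4@8, authorship ........
After op 2 (move_left): buffer="gzufbinr" (len 8), cursors c1@0 c2@2 c3@6 c4@7, authorship ........
After op 3 (move_left): buffer="gzufbinr" (len 8), cursors c1@0 c2@1 c3@5 c4@6, authorship ........
After op 4 (move_left): buffer="gzufbinr" (len 8), cursors c1@0 c2@0 c3@4 c4@5, authorship ........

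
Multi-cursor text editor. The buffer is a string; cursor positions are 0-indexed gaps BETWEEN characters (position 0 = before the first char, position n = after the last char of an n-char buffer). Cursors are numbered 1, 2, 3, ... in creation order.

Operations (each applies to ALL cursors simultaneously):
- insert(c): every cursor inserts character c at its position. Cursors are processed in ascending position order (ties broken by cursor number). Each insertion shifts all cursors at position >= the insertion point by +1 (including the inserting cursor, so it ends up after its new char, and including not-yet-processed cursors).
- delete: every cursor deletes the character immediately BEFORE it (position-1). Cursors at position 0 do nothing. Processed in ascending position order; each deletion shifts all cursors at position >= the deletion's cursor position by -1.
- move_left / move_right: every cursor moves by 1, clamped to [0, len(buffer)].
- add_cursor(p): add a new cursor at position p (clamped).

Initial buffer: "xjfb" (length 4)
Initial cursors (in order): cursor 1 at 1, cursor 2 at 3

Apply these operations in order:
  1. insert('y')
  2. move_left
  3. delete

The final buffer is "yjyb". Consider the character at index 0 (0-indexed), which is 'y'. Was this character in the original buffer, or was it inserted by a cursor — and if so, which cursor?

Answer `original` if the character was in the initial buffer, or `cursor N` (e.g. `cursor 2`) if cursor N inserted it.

After op 1 (insert('y')): buffer="xyjfyb" (len 6), cursors c1@2 c2@5, authorship .1..2.
After op 2 (move_left): buffer="xyjfyb" (len 6), cursors c1@1 c2@4, authorship .1..2.
After op 3 (delete): buffer="yjyb" (len 4), cursors c1@0 c2@2, authorship 1.2.
Authorship (.=original, N=cursor N): 1 . 2 .
Index 0: author = 1

Answer: cursor 1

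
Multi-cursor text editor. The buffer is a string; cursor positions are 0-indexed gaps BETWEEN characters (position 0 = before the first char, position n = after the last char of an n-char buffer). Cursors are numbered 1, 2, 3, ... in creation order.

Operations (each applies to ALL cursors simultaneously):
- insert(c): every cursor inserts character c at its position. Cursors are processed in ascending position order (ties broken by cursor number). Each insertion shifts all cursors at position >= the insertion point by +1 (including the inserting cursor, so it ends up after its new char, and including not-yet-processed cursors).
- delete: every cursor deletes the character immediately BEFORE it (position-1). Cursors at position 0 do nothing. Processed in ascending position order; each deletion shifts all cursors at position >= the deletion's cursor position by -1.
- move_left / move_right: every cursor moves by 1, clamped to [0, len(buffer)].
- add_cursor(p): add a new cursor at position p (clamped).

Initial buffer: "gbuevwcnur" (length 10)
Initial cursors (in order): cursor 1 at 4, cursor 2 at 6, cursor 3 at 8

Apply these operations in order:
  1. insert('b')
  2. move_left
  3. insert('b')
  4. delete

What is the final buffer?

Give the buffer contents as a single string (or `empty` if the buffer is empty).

After op 1 (insert('b')): buffer="gbuebvwbcnbur" (len 13), cursors c1@5 c2@8 c3@11, authorship ....1..2..3..
After op 2 (move_left): buffer="gbuebvwbcnbur" (len 13), cursors c1@4 c2@7 c3@10, authorship ....1..2..3..
After op 3 (insert('b')): buffer="gbuebbvwbbcnbbur" (len 16), cursors c1@5 c2@9 c3@13, authorship ....11..22..33..
After op 4 (delete): buffer="gbuebvwbcnbur" (len 13), cursors c1@4 c2@7 c3@10, authorship ....1..2..3..

Answer: gbuebvwbcnbur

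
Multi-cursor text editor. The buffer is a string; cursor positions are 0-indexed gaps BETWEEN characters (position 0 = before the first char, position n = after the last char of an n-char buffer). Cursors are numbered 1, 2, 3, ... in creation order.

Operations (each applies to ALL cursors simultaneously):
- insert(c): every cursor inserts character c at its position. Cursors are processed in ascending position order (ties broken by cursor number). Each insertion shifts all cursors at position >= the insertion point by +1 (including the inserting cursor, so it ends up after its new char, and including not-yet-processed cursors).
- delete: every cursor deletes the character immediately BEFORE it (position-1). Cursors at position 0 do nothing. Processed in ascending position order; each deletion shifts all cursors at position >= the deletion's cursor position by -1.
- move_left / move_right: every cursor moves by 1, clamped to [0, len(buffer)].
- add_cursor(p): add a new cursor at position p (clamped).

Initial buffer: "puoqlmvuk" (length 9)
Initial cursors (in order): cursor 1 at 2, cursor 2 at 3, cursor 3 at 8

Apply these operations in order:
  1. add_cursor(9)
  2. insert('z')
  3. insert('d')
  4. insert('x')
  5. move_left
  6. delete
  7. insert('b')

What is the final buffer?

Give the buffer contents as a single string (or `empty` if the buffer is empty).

After op 1 (add_cursor(9)): buffer="puoqlmvuk" (len 9), cursors c1@2 c2@3 c3@8 c4@9, authorship .........
After op 2 (insert('z')): buffer="puzozqlmvuzkz" (len 13), cursors c1@3 c2@5 c3@11 c4@13, authorship ..1.2.....3.4
After op 3 (insert('d')): buffer="puzdozdqlmvuzdkzd" (len 17), cursors c1@4 c2@7 c3@14 c4@17, authorship ..11.22.....33.44
After op 4 (insert('x')): buffer="puzdxozdxqlmvuzdxkzdx" (len 21), cursors c1@5 c2@9 c3@17 c4@21, authorship ..111.222.....333.444
After op 5 (move_left): buffer="puzdxozdxqlmvuzdxkzdx" (len 21), cursors c1@4 c2@8 c3@16 c4@20, authorship ..111.222.....333.444
After op 6 (delete): buffer="puzxozxqlmvuzxkzx" (len 17), cursors c1@3 c2@6 c3@13 c4@16, authorship ..11.22.....33.44
After op 7 (insert('b')): buffer="puzbxozbxqlmvuzbxkzbx" (len 21), cursors c1@4 c2@8 c3@16 c4@20, authorship ..111.222.....333.444

Answer: puzbxozbxqlmvuzbxkzbx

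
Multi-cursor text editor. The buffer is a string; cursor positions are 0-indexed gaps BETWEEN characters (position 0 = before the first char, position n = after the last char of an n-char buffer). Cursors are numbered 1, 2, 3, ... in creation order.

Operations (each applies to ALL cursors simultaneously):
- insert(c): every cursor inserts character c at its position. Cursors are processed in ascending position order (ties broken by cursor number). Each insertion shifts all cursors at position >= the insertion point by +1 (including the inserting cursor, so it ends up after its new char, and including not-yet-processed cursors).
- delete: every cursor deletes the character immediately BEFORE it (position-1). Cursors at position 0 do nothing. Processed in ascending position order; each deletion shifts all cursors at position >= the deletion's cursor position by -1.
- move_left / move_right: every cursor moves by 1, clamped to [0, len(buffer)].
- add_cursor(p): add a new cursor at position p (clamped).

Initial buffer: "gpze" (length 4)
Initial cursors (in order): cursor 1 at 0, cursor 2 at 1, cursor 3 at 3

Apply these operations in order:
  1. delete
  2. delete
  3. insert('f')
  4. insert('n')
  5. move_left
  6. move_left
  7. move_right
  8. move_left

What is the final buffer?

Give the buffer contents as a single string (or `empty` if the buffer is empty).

Answer: fffnnne

Derivation:
After op 1 (delete): buffer="pe" (len 2), cursors c1@0 c2@0 c3@1, authorship ..
After op 2 (delete): buffer="e" (len 1), cursors c1@0 c2@0 c3@0, authorship .
After op 3 (insert('f')): buffer="fffe" (len 4), cursors c1@3 c2@3 c3@3, authorship 123.
After op 4 (insert('n')): buffer="fffnnne" (len 7), cursors c1@6 c2@6 c3@6, authorship 123123.
After op 5 (move_left): buffer="fffnnne" (len 7), cursors c1@5 c2@5 c3@5, authorship 123123.
After op 6 (move_left): buffer="fffnnne" (len 7), cursors c1@4 c2@4 c3@4, authorship 123123.
After op 7 (move_right): buffer="fffnnne" (len 7), cursors c1@5 c2@5 c3@5, authorship 123123.
After op 8 (move_left): buffer="fffnnne" (len 7), cursors c1@4 c2@4 c3@4, authorship 123123.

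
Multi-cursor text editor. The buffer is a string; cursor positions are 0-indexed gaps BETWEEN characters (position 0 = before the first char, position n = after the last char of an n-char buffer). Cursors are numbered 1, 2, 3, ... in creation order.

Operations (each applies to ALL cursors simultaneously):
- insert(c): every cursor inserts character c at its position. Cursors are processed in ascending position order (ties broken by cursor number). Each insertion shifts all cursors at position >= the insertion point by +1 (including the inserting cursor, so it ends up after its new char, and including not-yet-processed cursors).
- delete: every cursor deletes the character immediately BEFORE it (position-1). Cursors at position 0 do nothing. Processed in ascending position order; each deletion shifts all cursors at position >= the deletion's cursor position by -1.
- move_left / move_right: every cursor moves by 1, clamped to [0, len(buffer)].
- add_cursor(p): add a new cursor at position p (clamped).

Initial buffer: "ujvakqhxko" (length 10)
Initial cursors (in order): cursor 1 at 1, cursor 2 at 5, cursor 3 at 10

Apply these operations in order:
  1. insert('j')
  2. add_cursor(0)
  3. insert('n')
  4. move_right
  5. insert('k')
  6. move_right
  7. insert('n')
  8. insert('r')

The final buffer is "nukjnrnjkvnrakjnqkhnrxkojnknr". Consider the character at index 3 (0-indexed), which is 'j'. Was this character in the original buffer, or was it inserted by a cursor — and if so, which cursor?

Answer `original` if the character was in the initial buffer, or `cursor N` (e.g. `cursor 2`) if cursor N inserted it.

Answer: cursor 1

Derivation:
After op 1 (insert('j')): buffer="ujjvakjqhxkoj" (len 13), cursors c1@2 c2@7 c3@13, authorship .1....2.....3
After op 2 (add_cursor(0)): buffer="ujjvakjqhxkoj" (len 13), cursors c4@0 c1@2 c2@7 c3@13, authorship .1....2.....3
After op 3 (insert('n')): buffer="nujnjvakjnqhxkojn" (len 17), cursors c4@1 c1@4 c2@10 c3@17, authorship 4.11....22.....33
After op 4 (move_right): buffer="nujnjvakjnqhxkojn" (len 17), cursors c4@2 c1@5 c2@11 c3@17, authorship 4.11....22.....33
After op 5 (insert('k')): buffer="nukjnjkvakjnqkhxkojnk" (len 21), cursors c4@3 c1@7 c2@14 c3@21, authorship 4.411.1...22.2....333
After op 6 (move_right): buffer="nukjnjkvakjnqkhxkojnk" (len 21), cursors c4@4 c1@8 c2@15 c3@21, authorship 4.411.1...22.2....333
After op 7 (insert('n')): buffer="nukjnnjkvnakjnqkhnxkojnkn" (len 25), cursors c4@5 c1@10 c2@18 c3@25, authorship 4.4141.1.1..22.2.2...3333
After op 8 (insert('r')): buffer="nukjnrnjkvnrakjnqkhnrxkojnknr" (len 29), cursors c4@6 c1@12 c2@21 c3@29, authorship 4.41441.1.11..22.2.22...33333
Authorship (.=original, N=cursor N): 4 . 4 1 4 4 1 . 1 . 1 1 . . 2 2 . 2 . 2 2 . . . 3 3 3 3 3
Index 3: author = 1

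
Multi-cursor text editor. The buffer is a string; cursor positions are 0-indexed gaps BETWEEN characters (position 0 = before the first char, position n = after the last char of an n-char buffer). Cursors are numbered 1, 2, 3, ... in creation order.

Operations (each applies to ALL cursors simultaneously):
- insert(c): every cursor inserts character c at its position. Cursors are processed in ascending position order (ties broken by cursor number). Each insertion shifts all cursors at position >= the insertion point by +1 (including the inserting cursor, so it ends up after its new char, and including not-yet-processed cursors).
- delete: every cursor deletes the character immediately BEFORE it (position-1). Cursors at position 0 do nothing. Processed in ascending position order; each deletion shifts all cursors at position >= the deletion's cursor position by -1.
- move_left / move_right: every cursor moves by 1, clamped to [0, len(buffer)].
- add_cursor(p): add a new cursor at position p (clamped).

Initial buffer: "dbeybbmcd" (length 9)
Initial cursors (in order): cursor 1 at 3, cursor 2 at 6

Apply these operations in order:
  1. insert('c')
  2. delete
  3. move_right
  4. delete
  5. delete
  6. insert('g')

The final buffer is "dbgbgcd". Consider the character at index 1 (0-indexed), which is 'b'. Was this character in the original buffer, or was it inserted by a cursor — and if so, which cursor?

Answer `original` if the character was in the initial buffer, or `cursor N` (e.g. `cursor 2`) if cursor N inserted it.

Answer: original

Derivation:
After op 1 (insert('c')): buffer="dbecybbcmcd" (len 11), cursors c1@4 c2@8, authorship ...1...2...
After op 2 (delete): buffer="dbeybbmcd" (len 9), cursors c1@3 c2@6, authorship .........
After op 3 (move_right): buffer="dbeybbmcd" (len 9), cursors c1@4 c2@7, authorship .........
After op 4 (delete): buffer="dbebbcd" (len 7), cursors c1@3 c2@5, authorship .......
After op 5 (delete): buffer="dbbcd" (len 5), cursors c1@2 c2@3, authorship .....
After op 6 (insert('g')): buffer="dbgbgcd" (len 7), cursors c1@3 c2@5, authorship ..1.2..
Authorship (.=original, N=cursor N): . . 1 . 2 . .
Index 1: author = original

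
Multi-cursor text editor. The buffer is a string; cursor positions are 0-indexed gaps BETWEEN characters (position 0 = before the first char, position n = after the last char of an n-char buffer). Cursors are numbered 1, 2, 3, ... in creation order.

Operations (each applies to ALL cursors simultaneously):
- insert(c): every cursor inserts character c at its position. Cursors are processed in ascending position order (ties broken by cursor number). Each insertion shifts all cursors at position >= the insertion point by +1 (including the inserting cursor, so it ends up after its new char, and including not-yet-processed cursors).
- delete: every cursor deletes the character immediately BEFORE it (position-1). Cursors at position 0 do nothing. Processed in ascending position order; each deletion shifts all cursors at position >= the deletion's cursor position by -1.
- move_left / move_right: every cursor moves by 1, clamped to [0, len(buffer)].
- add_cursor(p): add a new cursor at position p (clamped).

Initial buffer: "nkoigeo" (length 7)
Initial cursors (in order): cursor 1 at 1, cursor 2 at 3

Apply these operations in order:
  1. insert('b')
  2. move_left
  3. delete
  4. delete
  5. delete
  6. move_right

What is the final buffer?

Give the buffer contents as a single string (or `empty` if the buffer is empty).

Answer: bigeo

Derivation:
After op 1 (insert('b')): buffer="nbkobigeo" (len 9), cursors c1@2 c2@5, authorship .1..2....
After op 2 (move_left): buffer="nbkobigeo" (len 9), cursors c1@1 c2@4, authorship .1..2....
After op 3 (delete): buffer="bkbigeo" (len 7), cursors c1@0 c2@2, authorship 1.2....
After op 4 (delete): buffer="bbigeo" (len 6), cursors c1@0 c2@1, authorship 12....
After op 5 (delete): buffer="bigeo" (len 5), cursors c1@0 c2@0, authorship 2....
After op 6 (move_right): buffer="bigeo" (len 5), cursors c1@1 c2@1, authorship 2....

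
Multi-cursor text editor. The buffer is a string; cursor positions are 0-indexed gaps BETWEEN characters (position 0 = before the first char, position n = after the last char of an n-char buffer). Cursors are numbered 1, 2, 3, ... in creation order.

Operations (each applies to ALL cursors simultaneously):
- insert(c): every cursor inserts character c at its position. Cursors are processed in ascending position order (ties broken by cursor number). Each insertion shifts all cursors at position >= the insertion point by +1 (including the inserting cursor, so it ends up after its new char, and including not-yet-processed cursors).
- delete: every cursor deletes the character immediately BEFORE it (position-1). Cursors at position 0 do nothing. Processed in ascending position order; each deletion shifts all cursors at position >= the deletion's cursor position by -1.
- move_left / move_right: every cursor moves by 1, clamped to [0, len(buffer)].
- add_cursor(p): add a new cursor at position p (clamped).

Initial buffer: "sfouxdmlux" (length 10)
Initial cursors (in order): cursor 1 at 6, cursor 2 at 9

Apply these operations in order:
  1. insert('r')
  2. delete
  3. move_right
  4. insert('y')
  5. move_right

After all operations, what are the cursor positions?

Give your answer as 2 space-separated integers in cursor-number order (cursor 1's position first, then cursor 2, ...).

After op 1 (insert('r')): buffer="sfouxdrmlurx" (len 12), cursors c1@7 c2@11, authorship ......1...2.
After op 2 (delete): buffer="sfouxdmlux" (len 10), cursors c1@6 c2@9, authorship ..........
After op 3 (move_right): buffer="sfouxdmlux" (len 10), cursors c1@7 c2@10, authorship ..........
After op 4 (insert('y')): buffer="sfouxdmyluxy" (len 12), cursors c1@8 c2@12, authorship .......1...2
After op 5 (move_right): buffer="sfouxdmyluxy" (len 12), cursors c1@9 c2@12, authorship .......1...2

Answer: 9 12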